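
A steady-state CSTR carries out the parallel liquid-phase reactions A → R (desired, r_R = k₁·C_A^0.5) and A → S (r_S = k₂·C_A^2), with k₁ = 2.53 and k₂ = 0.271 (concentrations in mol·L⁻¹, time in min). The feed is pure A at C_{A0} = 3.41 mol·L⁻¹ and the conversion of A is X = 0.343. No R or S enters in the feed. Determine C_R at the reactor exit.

0.861 mol·L⁻¹

Exit C_A = C_{A0}(1−X) = 3.41×0.657 = 2.240 mol·L⁻¹.
In a CSTR the entire volume is at exit conditions, so r_R = 2.53×2.240^0.5 = 3.787 and r_S = 0.271×2.240^2 = 1.360.
Fraction of consumed A going to R: r_R/(r_R+r_S) = 0.7357.
C_R = 0.7357·C_{A0}·X = 0.7357×3.41×0.343 = 0.861 mol·L⁻¹.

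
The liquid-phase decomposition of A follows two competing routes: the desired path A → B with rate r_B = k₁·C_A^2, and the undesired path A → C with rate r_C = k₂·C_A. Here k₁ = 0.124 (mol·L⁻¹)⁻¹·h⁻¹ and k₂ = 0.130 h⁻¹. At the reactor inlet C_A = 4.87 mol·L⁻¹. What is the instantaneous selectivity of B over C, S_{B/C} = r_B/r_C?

4.65

S_{B/C} = r_B/r_C = (k₁·C_A^2)/(k₂·C_A) = (k₁/k₂)·C_A.
= (0.124×4.870^2) / (0.130×4.870) = 2.941/0.6331 = 4.65.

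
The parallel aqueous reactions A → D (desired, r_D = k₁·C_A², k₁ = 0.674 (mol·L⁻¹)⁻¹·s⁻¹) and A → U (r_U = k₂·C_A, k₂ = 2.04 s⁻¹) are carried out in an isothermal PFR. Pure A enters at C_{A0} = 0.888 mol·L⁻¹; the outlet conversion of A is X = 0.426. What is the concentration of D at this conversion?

0.0707 mol·L⁻¹

C_A = C_{A0}(1−X) = 0.5097 mol·L⁻¹.
Along a PFR/batch, dC_U/dC_A = −r_U/(r_D+r_U) = −k₂/(k₂+k₁·C_A).
Integrating from C_{A0} to C_A: C_U = (2.04/0.674)·ln[(2.04+0.674·0.888)/(2.04+0.674·0.510)] = 3.027·ln(2.639/2.384) = 0.3076 mol·L⁻¹.
Then C_D = (C_{A0}−C_A) − C_U = 0.3783 − 0.3076 = 0.07070 mol·L⁻¹.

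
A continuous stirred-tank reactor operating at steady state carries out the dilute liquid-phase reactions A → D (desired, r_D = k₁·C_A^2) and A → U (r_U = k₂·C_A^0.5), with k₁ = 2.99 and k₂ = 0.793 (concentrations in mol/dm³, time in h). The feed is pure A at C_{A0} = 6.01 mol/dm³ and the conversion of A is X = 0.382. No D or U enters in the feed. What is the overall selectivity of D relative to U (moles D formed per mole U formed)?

27.0

Exit C_A = C_{A0}(1−X) = 6.01×0.618 = 3.714 mol/dm³.
In a CSTR the entire volume is at exit conditions, so r_D = 2.99×3.714^2 = 41.25 and r_U = 0.793×3.714^0.5 = 1.528.
Overall selectivity = C_D/C_U = r_Dτ/(r_Uτ) = r_D/r_U = 27.0.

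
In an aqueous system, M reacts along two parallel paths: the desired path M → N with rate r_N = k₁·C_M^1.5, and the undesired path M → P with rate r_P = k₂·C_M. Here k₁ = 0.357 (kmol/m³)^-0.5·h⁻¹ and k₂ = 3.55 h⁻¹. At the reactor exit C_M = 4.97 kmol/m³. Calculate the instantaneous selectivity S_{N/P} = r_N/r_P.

S_{N/P} = r_N/r_P = (k₁·C_M^1.5)/(k₂·C_M) = (k₁/k₂)·C_M^0.5.
= (0.357×4.970^1.5) / (3.55×4.970) = 3.956/17.64 = 0.224.
Since the desired path is higher order in M, keeping C_M high (PFR or concentrated feed) favours N.

0.224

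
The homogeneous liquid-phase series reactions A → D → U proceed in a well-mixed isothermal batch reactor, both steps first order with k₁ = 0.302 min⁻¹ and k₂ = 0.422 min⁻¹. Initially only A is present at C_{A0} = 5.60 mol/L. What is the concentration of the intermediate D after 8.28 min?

For first-order series with pure A initially, C_D(t) = k₁C_{A0}/(k₂−k₁)·(e^(−k₁t) − e^(−k₂t)).
e^(−k₁t) = e^(−0.302×8.28) = e^(−2.501) = 0.08204; e^(−k₂t) = e^(−3.494) = 0.03037.
C_D = 0.302×5.60/(0.422−0.302) × (0.08204−0.03037) = 14.09×0.05166 = 0.7281 mol/L.

0.728 mol/L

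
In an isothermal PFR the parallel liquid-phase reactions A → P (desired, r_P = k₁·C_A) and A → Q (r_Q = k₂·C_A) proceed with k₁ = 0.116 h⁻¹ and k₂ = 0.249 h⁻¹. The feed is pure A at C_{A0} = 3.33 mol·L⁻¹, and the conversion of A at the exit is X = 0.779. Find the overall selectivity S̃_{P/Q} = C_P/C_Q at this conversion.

0.466

C_A = C_{A0}(1−X) = 0.7359 mol·L⁻¹.
Both paths are first order in A, so the instantaneous fraction to P is constant: dC_P/d(−C_A) = k₁/(k₁+k₂) = 0.3178.
C_P = 0.3178·(C_{A0}−C_A) = 0.3178×2.594 = 0.824 mol·L⁻¹.
C_Q = (C_{A0}−C_A)−C_P = 1.770 mol·L⁻¹; S̃_{P/Q} = 0.8244/1.770 = 0.466.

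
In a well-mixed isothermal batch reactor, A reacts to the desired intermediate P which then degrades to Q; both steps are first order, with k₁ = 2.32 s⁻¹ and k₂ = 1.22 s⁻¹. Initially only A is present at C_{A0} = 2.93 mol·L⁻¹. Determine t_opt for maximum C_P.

The intermediate peaks when r₁ = r₂, i.e. k₁e^(−k₁t) = k₂e^(−k₂t), giving t_opt = ln(k₂/k₁)/(k₂−k₁).
= ln(1.22/2.32)/(1.22−2.32) = ln(0.5259)/-1.100 = -0.6427/-1.100 = 0.584 s.

0.584 s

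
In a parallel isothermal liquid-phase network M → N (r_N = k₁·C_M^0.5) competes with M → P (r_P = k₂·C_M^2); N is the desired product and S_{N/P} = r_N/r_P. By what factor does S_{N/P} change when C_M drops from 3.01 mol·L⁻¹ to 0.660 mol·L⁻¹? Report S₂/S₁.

S_{N/P} = (k₁/k₂)·C_M^-1.5, so S₂/S₁ = (C_{M,2}/C_{M,1})^-1.5.
= (0.660/3.01)^(-1.5) = (0.2193)^(-1.5) = 9.74.

9.74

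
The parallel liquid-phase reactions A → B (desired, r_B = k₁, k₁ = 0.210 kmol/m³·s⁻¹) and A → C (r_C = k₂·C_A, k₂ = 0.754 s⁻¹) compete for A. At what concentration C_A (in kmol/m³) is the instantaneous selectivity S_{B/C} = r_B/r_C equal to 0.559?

S_{B/C} = (k₁/k₂)·C_A⁻¹ ⇒ C_A = (S·k₂/k₁)^(-1).
= (0.559×0.754/0.210)^(-1) = (2.007)^(-1) = 0.498 kmol/m³.

0.498 kmol/m³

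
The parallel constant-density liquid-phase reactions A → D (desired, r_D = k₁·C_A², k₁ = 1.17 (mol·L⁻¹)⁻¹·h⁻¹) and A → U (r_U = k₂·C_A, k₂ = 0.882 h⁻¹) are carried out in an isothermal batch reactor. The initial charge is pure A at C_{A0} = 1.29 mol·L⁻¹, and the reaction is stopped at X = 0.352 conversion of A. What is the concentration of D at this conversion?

0.265 mol·L⁻¹

C_A = C_{A0}(1−X) = 0.8359 mol·L⁻¹.
Along a PFR/batch, dC_U/dC_A = −r_U/(r_D+r_U) = −k₂/(k₂+k₁·C_A).
Integrating from C_{A0} to C_A: C_U = (0.882/1.17)·ln[(0.882+1.17·1.29)/(0.882+1.17·0.836)] = 0.7538·ln(2.391/1.860) = 0.1894 mol·L⁻¹.
Then C_D = (C_{A0}−C_A) − C_U = 0.4541 − 0.1894 = 0.2647 mol·L⁻¹.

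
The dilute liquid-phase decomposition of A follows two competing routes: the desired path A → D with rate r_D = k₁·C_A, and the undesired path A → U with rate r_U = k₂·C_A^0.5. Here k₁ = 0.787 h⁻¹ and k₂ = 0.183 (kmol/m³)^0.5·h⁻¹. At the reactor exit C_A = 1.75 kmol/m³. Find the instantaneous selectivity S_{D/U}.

5.69

S_{D/U} = r_D/r_U = (k₁·C_A)/(k₂·C_A^0.5) = (k₁/k₂)·C_A^0.5.
= (0.787×1.750) / (0.183×1.750^0.5) = 1.377/0.2421 = 5.69.
Since the desired path is higher order in A, keeping C_A high (PFR or concentrated feed) favours D.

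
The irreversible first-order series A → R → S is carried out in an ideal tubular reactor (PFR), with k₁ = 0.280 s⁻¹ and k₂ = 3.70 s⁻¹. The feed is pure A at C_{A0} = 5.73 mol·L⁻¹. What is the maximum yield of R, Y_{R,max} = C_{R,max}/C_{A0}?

0.0613

Evaluating C_R at τ_opt = ln(k₂/k₁)/(k₂−k₁) gives C_{R,max}/C_{A0} = (k₁/k₂)^[k₂/(k₂−k₁)].
= (0.280/3.70)^(3.70/(3.70−0.280)) = (0.07568)^(1.082) = 0.06126.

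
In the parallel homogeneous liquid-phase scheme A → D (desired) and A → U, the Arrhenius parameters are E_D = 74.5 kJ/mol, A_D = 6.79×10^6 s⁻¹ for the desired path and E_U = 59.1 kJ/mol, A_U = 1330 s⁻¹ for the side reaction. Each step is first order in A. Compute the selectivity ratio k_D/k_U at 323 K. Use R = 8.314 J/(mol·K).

k_D/k_U = (A_D/A_U)·exp[−(E_D−E_U)/(RT)] = (A_D/A_U)·exp[(E_U−E_D)/(RT)].
(E_U−E_D)/(RT) = (59.1−74.5)×10³/(8.314×323) = -15400/2685 = -5.735.
k_D/k_U = (6.79×10^6/1330)·exp(-5.735) = 5105 × 0.003232 = 16.5.

16.5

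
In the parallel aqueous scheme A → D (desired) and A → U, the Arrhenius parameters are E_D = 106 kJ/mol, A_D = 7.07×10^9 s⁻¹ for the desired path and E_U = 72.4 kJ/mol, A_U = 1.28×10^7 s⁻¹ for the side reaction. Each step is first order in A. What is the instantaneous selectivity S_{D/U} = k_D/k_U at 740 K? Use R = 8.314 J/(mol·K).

k_D/k_U = (A_D/A_U)·exp[−(E_D−E_U)/(RT)] = (A_D/A_U)·exp[(E_U−E_D)/(RT)].
(E_U−E_D)/(RT) = (72.4−106)×10³/(8.314×740) = -33600/6152 = -5.461.
k_D/k_U = (7.07×10^9/1.28×10^7)·exp(-5.461) = 552.3 × 0.004248 = 2.35.

2.35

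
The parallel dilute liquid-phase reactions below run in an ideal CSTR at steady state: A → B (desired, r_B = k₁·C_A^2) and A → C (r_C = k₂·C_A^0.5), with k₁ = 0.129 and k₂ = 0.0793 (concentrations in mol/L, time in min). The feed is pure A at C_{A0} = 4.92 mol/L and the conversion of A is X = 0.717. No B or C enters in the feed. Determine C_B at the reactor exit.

2.57 mol/L

Exit C_A = C_{A0}(1−X) = 4.92×0.283 = 1.392 mol/L.
In a CSTR the entire volume is at exit conditions, so r_B = 0.129×1.392^2 = 0.2501 and r_C = 0.0793×1.392^0.5 = 0.09357.
Fraction of consumed A going to B: r_B/(r_B+r_C) = 0.7277.
C_B = 0.7277·C_{A0}·X = 0.7277×4.92×0.717 = 2.57 mol/L.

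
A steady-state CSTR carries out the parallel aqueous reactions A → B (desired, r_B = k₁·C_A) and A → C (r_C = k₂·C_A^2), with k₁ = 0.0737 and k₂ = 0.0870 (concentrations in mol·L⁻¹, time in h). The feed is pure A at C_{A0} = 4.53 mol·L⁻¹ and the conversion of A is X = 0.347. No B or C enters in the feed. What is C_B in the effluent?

Exit C_A = C_{A0}(1−X) = 4.53×0.653 = 2.958 mol·L⁻¹.
A CSTR operates uniformly at the exit composition, giving r_B = 0.2180 and r_C = 0.7613 (each k·C_A^n at C_A = 2.958).
Fraction of consumed A going to B: r_B/(r_B+r_C) = 0.2226.
C_B = 0.2226·C_{A0}·X = 0.2226×4.53×0.347 = 0.350 mol·L⁻¹.

0.350 mol·L⁻¹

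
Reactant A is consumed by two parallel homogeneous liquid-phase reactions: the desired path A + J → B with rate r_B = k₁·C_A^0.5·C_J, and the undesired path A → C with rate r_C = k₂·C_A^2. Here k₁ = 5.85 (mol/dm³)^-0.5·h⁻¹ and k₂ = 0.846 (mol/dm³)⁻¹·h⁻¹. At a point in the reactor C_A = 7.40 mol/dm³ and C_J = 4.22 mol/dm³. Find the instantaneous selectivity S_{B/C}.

S_{B/C} = r_B/r_C = (k₁·C_A^0.5·C_J)/(k₂·C_A^2) = (k₁/k₂)·C_A^-1.5·C_J.
= (5.85×7.400^0.5×4.220) / (0.846×7.400^2) = 67.16/46.33 = 1.45.
The undesired path is higher order in A, so low C_A (CSTR or dilute feed) favours B.

1.45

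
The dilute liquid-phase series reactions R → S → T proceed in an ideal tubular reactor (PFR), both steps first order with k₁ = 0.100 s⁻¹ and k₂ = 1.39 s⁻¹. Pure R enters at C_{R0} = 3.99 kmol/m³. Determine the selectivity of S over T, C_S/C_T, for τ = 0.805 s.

For first-order series with pure R initially, C_S(τ) = k₁C_{R0}/(k₂−k₁)·(e^(−k₁τ) − e^(−k₂τ)).
e^(−k₁τ) = e^(−0.100×0.805) = e^(−0.08050) = 0.9227; e^(−k₂τ) = e^(−1.119) = 0.3266.
C_S = 0.100×3.99/(1.39−0.100) × (0.9227−0.3266) = 0.3093×0.5960 = 0.1844 kmol/m³.
C_R = C_{R0}e^(−k₁τ) = 3.681 kmol/m³, so C_T = C_{R0}−C_R−C_S = 0.1243 kmol/m³; C_S/C_T = 1.48.

1.48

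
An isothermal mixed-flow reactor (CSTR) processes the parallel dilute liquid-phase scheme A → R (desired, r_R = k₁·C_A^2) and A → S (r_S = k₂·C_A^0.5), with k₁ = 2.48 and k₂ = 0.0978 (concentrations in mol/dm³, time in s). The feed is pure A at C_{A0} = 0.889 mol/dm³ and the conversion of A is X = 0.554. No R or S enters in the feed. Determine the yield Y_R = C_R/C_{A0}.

Exit C_A = C_{A0}(1−X) = 0.889×0.446 = 0.3965 mol/dm³.
Rates in a CSTR are evaluated at the outlet concentration: r_R = 2.48×0.3965^2 = 0.3899, r_S = 0.0978×0.3965^0.5 = 0.06158.
Fraction of consumed A going to R: r_R/(r_R+r_S) = 0.8636.
C_R = 0.8636·C_{A0}·X = 0.8636×0.889×0.554 = 0.425 mol/dm³; Y_R = C_R/C_{A0} = 0.478.

0.478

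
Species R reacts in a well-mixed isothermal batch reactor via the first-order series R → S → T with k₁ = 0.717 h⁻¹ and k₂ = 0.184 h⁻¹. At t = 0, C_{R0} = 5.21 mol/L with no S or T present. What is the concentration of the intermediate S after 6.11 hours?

The intermediate concentration in a first-order A→B→C sequence is C_S = k₁C_{R0}(e^(−k₁t) − e^(−k₂t))/(k₂−k₁).
e^(−k₁t) = e^(−0.717×6.11) = e^(−4.381) = 0.01251; e^(−k₂t) = e^(−1.124) = 0.3249.
C_S = 0.717×5.21/(0.184−0.717) × (0.01251−0.3249) = (-7.009)×(-0.3124) = 2.189 mol/L.

2.19 mol/L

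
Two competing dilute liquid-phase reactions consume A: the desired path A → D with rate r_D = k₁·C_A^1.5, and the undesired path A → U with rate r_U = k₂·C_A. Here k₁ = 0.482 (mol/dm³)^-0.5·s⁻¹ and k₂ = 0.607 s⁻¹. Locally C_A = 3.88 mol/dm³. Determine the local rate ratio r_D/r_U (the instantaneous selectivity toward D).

S_{D/U} = r_D/r_U = (k₁·C_A^1.5)/(k₂·C_A) = (k₁/k₂)·C_A^0.5.
= (0.482×3.880^1.5) / (0.607×3.880) = 3.684/2.355 = 1.56.
Since the desired path is higher order in A, keeping C_A high (PFR or concentrated feed) favours D.

1.56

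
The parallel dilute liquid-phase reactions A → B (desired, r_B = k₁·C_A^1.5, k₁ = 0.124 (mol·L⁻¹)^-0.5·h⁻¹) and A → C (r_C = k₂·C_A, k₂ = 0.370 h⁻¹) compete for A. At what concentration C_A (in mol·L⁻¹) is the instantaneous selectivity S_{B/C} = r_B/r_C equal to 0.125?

0.139 mol·L⁻¹

S_{B/C} = (k₁/k₂)·C_A^0.5 ⇒ C_A = (S·k₂/k₁)^(2).
= (0.125×0.370/0.124)^(2) = (0.3730)^(2) = 0.139 mol·L⁻¹.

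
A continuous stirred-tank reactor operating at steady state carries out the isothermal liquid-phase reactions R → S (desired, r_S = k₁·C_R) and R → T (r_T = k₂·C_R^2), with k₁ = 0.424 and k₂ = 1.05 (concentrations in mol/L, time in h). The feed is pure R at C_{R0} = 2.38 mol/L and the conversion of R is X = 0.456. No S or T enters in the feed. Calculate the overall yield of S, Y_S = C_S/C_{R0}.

Exit C_R = C_{R0}(1−X) = 2.38×0.544 = 1.295 mol/L.
A CSTR operates uniformly at the exit composition, giving r_S = 0.5490 and r_T = 1.760 (each k·C_R^n at C_R = 1.295).
Fraction of consumed R going to S: r_S/(r_S+r_T) = 0.2377.
C_S = 0.2377·C_{R0}·X = 0.2377×2.38×0.456 = 0.258 mol/L; Y_S = C_S/C_{R0} = 0.108.

0.108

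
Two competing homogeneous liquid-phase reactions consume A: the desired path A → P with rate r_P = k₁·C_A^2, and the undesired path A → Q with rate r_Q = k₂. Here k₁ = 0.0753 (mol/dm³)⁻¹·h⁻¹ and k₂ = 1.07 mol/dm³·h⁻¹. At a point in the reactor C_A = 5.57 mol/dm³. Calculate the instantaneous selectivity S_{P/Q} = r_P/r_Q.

2.18

S_{P/Q} = r_P/r_Q = (k₁·C_A^2)/(k₂) = (k₁/k₂)·C_A^2.
= (0.0753×5.570^2) / (1.07) = 2.336/1.070 = 2.18.
Since the desired path is higher order in A, keeping C_A high (PFR or concentrated feed) favours P.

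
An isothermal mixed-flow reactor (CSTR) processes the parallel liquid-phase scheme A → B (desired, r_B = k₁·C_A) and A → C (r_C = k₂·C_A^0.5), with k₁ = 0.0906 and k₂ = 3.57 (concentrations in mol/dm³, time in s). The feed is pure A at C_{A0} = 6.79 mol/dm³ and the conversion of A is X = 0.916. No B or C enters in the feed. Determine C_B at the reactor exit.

Exit C_A = C_{A0}(1−X) = 6.79×0.0840 = 0.5704 mol/dm³.
In a CSTR the entire volume is at exit conditions, so r_B = 0.0906×0.5704 = 0.05167 and r_C = 3.57×0.5704^0.5 = 2.696.
Fraction of consumed A going to B: r_B/(r_B+r_C) = 0.01881.
C_B = 0.01881·C_{A0}·X = 0.01881×6.79×0.916 = 0.117 mol/dm³.

0.117 mol/dm³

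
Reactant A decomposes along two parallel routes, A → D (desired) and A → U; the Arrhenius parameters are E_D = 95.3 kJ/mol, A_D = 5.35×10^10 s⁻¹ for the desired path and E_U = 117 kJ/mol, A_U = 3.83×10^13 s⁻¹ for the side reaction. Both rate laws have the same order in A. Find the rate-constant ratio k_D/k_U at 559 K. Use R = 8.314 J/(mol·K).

0.149

With equal orders, S_{D/U} = k_D/k_U = (A_D/A_U)·exp[(E_U−E_D)/(RT)].
(E_U−E_D)/(RT) = (117−95.3)×10³/(8.314×559) = 21700/4648 = 4.669.
k_D/k_U = (5.35×10^10/3.83×10^13)·exp(4.669) = 0.001397 × 106.6 = 0.149.
Since E_D < E_U, lowering the temperature improves selectivity toward D.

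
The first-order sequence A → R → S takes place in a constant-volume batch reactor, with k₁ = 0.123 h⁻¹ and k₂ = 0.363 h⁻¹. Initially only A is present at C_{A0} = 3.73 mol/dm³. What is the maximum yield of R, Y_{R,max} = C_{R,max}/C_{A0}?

Evaluating C_R at t_opt = ln(k₂/k₁)/(k₂−k₁) gives C_{R,max}/C_{A0} = (k₁/k₂)^[k₂/(k₂−k₁)].
= (0.123/0.363)^(0.363/(0.363−0.123)) = (0.3388)^(1.512) = 0.1946.

0.195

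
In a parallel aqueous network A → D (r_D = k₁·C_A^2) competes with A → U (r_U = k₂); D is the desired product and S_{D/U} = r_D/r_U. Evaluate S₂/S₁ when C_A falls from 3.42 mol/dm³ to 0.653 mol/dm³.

S_{D/U} = (k₁/k₂)·C_A^2, so S₂/S₁ = (C_{A,2}/C_{A,1})^2.
= (0.653/3.42)^2 = (0.1909)^2 = 0.0365.

0.0365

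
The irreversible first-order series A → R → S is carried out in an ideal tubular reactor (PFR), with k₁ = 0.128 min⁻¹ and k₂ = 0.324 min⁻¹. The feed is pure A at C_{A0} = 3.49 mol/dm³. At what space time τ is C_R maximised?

4.74 min

Setting dC_R/dτ = 0 gives τ_opt = ln(k₂/k₁)/(k₂−k₁).
= ln(0.324/0.128)/(0.324−0.128) = ln(2.531)/0.1960 = 0.9287/0.1960 = 4.74 min.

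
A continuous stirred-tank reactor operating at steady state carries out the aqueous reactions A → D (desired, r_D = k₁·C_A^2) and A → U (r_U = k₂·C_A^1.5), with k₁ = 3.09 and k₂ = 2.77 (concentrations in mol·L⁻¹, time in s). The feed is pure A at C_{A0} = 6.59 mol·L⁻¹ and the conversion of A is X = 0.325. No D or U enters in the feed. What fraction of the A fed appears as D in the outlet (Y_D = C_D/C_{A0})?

0.228

Exit C_A = C_{A0}(1−X) = 6.59×0.675 = 4.448 mol·L⁻¹.
Rates in a CSTR are evaluated at the outlet concentration: r_D = 3.09×4.448^2 = 61.14, r_U = 2.77×4.448^1.5 = 25.99.
Fraction of consumed A going to D: r_D/(r_D+r_U) = 0.7017.
C_D = 0.7017·C_{A0}·X = 0.7017×6.59×0.325 = 1.50 mol·L⁻¹; Y_D = C_D/C_{A0} = 0.228.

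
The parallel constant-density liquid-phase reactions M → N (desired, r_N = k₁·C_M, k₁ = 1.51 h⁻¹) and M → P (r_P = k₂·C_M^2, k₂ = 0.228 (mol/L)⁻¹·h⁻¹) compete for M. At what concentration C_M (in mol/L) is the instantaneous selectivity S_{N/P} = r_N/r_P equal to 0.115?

57.6 mol/L

S_{N/P} = (k₁/k₂)·C_M⁻¹ ⇒ C_M = (S·k₂/k₁)^(-1).
= (0.115×0.228/1.51)^(-1) = (0.01736)^(-1) = 57.6 mol/L.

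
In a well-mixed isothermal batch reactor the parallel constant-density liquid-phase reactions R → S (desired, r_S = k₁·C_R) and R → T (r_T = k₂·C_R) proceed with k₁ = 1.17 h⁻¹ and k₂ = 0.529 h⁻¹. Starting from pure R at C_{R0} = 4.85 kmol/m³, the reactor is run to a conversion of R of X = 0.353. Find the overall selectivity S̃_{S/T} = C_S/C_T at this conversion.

2.21

C_R = C_{R0}(1−X) = 3.138 kmol/m³.
Both paths are first order in R, so the instantaneous fraction to S is constant: dC_S/d(−C_R) = k₁/(k₁+k₂) = 0.6886.
C_S = 0.6886·(C_{R0}−C_R) = 0.6886×1.712 = 1.18 kmol/m³.
C_T = (C_{R0}−C_R)−C_S = 0.5331 kmol/m³; S̃_{S/T} = 1.179/0.5331 = 2.21.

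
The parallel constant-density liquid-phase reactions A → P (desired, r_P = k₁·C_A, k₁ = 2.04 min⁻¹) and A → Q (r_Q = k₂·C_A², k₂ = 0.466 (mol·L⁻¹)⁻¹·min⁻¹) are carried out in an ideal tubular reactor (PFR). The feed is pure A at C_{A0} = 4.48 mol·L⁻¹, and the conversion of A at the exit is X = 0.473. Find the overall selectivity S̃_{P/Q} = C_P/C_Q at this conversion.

C_A = C_{A0}(1−X) = 2.361 mol·L⁻¹.
Along a PFR/batch, dC_P/dC_A = −r_P/(r_P+r_Q) = −k₁/(k₁+k₂·C_A).
Integrating from C_{A0} to C_A: C_P = (2.04/0.466)·ln[(2.04+0.466·4.48)/(2.04+0.466·2.36)] = 4.378·ln(4.128/3.140) = 1.197 mol·L⁻¹.
C_Q = (C_{A0}−C_A)−C_P = 0.9221 mol·L⁻¹; S̃_{P/Q} = 1.197/0.9221 = 1.30.

1.30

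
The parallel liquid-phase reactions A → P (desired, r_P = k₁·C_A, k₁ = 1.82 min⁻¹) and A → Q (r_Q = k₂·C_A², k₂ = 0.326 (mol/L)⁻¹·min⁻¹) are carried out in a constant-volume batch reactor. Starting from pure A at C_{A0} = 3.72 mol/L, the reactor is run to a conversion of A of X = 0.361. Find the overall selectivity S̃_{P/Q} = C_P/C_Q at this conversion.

C_A = C_{A0}(1−X) = 2.377 mol/L.
Along a PFR/batch, dC_P/dC_A = −r_P/(r_P+r_Q) = −k₁/(k₁+k₂·C_A).
Integrating from C_{A0} to C_A: C_P = (1.82/0.326)·ln[(1.82+0.326·3.72)/(1.82+0.326·2.38)] = 5.583·ln(3.033/2.595) = 0.8704 mol/L.
C_Q = (C_{A0}−C_A)−C_P = 0.4726 mol/L; S̃_{P/Q} = 0.8704/0.4726 = 1.84.

1.84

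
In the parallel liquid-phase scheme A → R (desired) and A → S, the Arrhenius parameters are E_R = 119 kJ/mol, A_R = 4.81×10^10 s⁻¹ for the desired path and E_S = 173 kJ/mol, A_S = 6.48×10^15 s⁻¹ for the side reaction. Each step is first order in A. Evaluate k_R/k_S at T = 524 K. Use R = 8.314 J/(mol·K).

1.79

With equal orders, S_{R/S} = k_R/k_S = (A_R/A_S)·exp[(E_S−E_R)/(RT)].
(E_S−E_R)/(RT) = (173−119)×10³/(8.314×524) = 54000/4357 = 12.40.
k_R/k_S = (4.81×10^10/6.48×10^15)·exp(12.40) = 7.423×10^-6 × 2.416×10^5 = 1.79.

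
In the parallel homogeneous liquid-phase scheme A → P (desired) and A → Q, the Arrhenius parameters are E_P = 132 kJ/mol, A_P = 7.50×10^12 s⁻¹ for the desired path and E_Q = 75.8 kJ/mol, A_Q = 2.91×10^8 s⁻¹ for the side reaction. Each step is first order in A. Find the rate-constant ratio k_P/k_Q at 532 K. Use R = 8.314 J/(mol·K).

0.0782

k_P/k_Q = (A_P/A_Q)·exp[−(E_P−E_Q)/(RT)] = (A_P/A_Q)·exp[(E_Q−E_P)/(RT)].
(E_Q−E_P)/(RT) = (75.8−132)×10³/(8.314×532) = -56200/4423 = -12.71.
k_P/k_Q = (7.50×10^12/2.91×10^8)·exp(-12.71) = 25773 × 3.032×10^-6 = 0.0782.
Since E_P > E_Q, raising the temperature improves selectivity toward P.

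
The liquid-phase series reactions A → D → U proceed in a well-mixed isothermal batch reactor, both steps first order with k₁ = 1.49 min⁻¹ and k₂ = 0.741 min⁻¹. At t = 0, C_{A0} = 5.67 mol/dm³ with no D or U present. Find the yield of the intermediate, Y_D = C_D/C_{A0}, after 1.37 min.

For first-order series with pure A initially, C_D(t) = k₁C_{A0}/(k₂−k₁)·(e^(−k₁t) − e^(−k₂t)).
e^(−k₁t) = e^(−1.49×1.37) = e^(−2.041) = 0.1299; e^(−k₂t) = e^(−1.015) = 0.3623.
C_D = 1.49×5.67/(0.741−1.49) × (0.1299−0.3623) = (-11.28)×(-0.2325) = 2.622 mol/dm³.
Y_D = C_D/C_{A0} = 2.622/5.67 = 0.462.

0.462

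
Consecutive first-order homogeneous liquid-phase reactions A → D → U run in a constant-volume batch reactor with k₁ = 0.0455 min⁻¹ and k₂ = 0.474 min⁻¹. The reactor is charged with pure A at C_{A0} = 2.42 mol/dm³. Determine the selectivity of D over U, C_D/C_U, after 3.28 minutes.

For first-order series with pure A initially, C_D(t) = k₁C_{A0}/(k₂−k₁)·(e^(−k₁t) − e^(−k₂t)).
e^(−k₁t) = e^(−0.0455×3.28) = e^(−0.1492) = 0.8614; e^(−k₂t) = e^(−1.555) = 0.2112.
C_D = 0.0455×2.42/(0.474−0.0455) × (0.8614−0.2112) = 0.2570×0.6501 = 0.1671 mol/dm³.
C_A = C_{A0}e^(−k₁t) = 2.084 mol/dm³, so C_U = C_{A0}−C_A−C_D = 0.1684 mol/dm³; C_D/C_U = 0.992.

0.992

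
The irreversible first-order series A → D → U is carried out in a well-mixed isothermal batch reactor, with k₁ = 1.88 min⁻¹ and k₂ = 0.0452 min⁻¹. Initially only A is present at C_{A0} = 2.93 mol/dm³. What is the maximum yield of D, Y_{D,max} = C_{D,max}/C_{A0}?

0.912

For a first-order series the maximum intermediate yield is C_{D,max}/C_{A0} = (k₁/k₂)^[k₂/(k₂−k₁)].
= (1.88/0.0452)^(0.0452/(0.0452−1.88)) = (41.59)^(-0.02463) = 0.9123.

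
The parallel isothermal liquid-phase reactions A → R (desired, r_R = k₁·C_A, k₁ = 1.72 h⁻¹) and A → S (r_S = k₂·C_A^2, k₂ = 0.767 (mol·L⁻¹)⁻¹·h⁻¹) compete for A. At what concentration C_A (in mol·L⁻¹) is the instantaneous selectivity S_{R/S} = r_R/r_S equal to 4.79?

0.468 mol·L⁻¹

S_{R/S} = (k₁/k₂)·C_A⁻¹ ⇒ C_A = (S·k₂/k₁)^(-1).
= (4.79×0.767/1.72)^(-1) = (2.136)^(-1) = 0.468 mol·L⁻¹.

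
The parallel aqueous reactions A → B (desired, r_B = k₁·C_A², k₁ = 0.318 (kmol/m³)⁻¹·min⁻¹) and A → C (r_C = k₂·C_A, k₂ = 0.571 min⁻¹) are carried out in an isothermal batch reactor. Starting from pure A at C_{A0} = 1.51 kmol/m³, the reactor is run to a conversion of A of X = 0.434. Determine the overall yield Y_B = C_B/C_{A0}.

0.171

C_A = C_{A0}(1−X) = 0.8547 kmol/m³.
Along a PFR/batch, dC_C/dC_A = −r_C/(r_B+r_C) = −k₂/(k₂+k₁·C_A).
Integrating from C_{A0} to C_A: C_C = (0.571/0.318)·ln[(0.571+0.318·1.51)/(0.571+0.318·0.855)] = 1.796·ln(1.051/0.8428) = 0.3968 kmol/m³.
Then C_B = (C_{A0}−C_A) − C_C = 0.6553 − 0.3968 = 0.2586 kmol/m³.
Y_B = C_B/C_{A0} = 0.2586/1.51 = 0.171.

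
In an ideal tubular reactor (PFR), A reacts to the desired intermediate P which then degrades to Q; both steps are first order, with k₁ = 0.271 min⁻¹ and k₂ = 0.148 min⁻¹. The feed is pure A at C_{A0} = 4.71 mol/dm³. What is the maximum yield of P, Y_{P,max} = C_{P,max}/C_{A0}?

0.483

Evaluating C_P at τ_opt = ln(k₂/k₁)/(k₂−k₁) gives C_{P,max}/C_{A0} = (k₁/k₂)^[k₂/(k₂−k₁)].
= (0.271/0.148)^(0.148/(0.148−0.271)) = (1.831)^(-1.203) = 0.4829.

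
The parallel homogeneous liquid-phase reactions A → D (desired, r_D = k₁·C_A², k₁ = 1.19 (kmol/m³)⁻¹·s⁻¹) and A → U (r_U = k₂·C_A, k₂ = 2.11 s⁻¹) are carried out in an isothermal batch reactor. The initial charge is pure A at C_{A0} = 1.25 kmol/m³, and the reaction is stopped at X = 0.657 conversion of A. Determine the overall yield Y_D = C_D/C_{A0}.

0.207

C_A = C_{A0}(1−X) = 0.4287 kmol/m³.
Along a PFR/batch, dC_U/dC_A = −r_U/(r_D+r_U) = −k₂/(k₂+k₁·C_A).
Integrating from C_{A0} to C_A: C_U = (2.11/1.19)·ln[(2.11+1.19·1.25)/(2.11+1.19·0.429)] = 1.773·ln(3.597/2.620) = 0.5620 kmol/m³.
Then C_D = (C_{A0}−C_A) − C_U = 0.8213 − 0.5620 = 0.2592 kmol/m³.
Y_D = C_D/C_{A0} = 0.2592/1.25 = 0.207.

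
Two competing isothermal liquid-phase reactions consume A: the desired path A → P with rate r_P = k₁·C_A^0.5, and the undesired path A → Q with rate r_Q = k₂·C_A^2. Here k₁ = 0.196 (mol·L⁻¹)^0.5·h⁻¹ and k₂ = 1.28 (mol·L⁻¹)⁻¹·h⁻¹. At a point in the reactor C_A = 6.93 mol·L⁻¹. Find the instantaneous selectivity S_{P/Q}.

S_{P/Q} = r_P/r_Q = (k₁·C_A^0.5)/(k₂·C_A^2) = (k₁/k₂)·C_A^-1.5.
= (0.196×6.930^0.5) / (1.28×6.930^2) = 0.5160/61.47 = 0.00839.

0.00839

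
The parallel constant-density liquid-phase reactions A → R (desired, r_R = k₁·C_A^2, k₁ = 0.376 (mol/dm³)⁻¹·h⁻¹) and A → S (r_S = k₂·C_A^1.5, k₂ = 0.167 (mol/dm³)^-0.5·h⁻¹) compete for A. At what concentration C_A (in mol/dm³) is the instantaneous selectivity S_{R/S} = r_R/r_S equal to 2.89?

1.65 mol/dm³

S_{R/S} = (k₁/k₂)·C_A^0.5 ⇒ C_A = (S·k₂/k₁)^(2).
= (2.89×0.167/0.376)^(2) = (1.284)^(2) = 1.65 mol/dm³.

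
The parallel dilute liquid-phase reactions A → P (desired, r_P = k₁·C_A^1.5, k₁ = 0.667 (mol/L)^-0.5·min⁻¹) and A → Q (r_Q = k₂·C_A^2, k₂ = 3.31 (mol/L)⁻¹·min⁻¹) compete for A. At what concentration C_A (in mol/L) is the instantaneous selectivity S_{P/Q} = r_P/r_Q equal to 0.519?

0.151 mol/L

S_{P/Q} = (k₁/k₂)·C_A^-0.5 ⇒ C_A = (S·k₂/k₁)^(-2).
= (0.519×3.31/0.667)^(-2) = (2.576)^(-2) = 0.151 mol/L.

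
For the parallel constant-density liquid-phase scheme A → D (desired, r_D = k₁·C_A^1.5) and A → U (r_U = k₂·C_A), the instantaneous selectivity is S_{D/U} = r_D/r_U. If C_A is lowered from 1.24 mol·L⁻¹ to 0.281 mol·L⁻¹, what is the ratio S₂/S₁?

0.476

S_{D/U} = (k₁/k₂)·C_A^0.5, so S₂/S₁ = (C_{A,2}/C_{A,1})^0.5.
= (0.281/1.24)^0.5 = (0.2266)^0.5 = 0.476.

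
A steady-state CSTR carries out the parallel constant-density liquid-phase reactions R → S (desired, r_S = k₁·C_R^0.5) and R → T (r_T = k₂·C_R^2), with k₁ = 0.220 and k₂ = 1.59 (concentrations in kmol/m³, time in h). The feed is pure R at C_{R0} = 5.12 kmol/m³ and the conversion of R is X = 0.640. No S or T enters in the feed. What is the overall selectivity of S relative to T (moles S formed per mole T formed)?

0.0553

Exit C_R = C_{R0}(1−X) = 5.12×0.360 = 1.843 kmol/m³.
Rates in a CSTR are evaluated at the outlet concentration: r_S = 0.220×1.843^0.5 = 0.2987, r_T = 1.59×1.843^2 = 5.402.
Overall selectivity = C_S/C_T = r_Sτ/(r_Tτ) = r_S/r_T = 0.0553.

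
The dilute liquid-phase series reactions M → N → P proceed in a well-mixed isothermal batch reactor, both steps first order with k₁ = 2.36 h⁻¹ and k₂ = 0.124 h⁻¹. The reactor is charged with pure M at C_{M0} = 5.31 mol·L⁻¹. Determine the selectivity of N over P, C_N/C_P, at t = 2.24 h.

3.96

For first-order series with pure M initially, C_N(t) = k₁C_{M0}/(k₂−k₁)·(e^(−k₁t) − e^(−k₂t)).
e^(−k₁t) = e^(−2.36×2.24) = e^(−5.286) = 0.005060; e^(−k₂t) = e^(−0.2778) = 0.7575.
C_N = 2.36×5.31/(0.124−2.36) × (0.005060−0.7575) = (-5.604)×(-0.7524) = 4.217 mol·L⁻¹.
C_M = C_{M0}e^(−k₁t) = 0.02687 mol·L⁻¹, so C_P = C_{M0}−C_M−C_N = 1.066 mol·L⁻¹; C_N/C_P = 3.96.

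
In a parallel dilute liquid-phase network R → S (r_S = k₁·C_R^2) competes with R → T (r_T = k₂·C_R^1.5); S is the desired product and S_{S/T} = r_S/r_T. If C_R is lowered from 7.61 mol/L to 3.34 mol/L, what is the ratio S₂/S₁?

0.662

S_{S/T} = (k₁/k₂)·C_R^0.5, so S₂/S₁ = (C_{R,2}/C_{R,1})^0.5.
= (3.34/7.61)^0.5 = (0.4389)^0.5 = 0.662.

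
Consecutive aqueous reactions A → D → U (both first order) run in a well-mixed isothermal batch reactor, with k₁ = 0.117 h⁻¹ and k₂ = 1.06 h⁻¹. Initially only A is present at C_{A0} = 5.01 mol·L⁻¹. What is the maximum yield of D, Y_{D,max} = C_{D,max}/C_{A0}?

At the optimum, C_{D,max}/C_{A0} = (k₁/k₂)^[k₂/(k₂−k₁)].
= (0.117/1.06)^(1.06/(1.06−0.117)) = (0.1104)^(1.124) = 0.08397.

0.0840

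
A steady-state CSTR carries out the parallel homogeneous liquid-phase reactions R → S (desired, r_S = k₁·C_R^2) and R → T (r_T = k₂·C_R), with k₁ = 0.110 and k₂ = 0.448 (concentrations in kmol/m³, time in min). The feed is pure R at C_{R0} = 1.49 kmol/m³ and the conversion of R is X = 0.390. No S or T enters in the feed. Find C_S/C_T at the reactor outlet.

Exit C_R = C_{R0}(1−X) = 1.49×0.610 = 0.9089 kmol/m³.
In a CSTR the entire volume is at exit conditions, so r_S = 0.110×0.9089^2 = 0.09087 and r_T = 0.448×0.9089 = 0.4072.
Overall selectivity = C_S/C_T = r_Sτ/(r_Tτ) = r_S/r_T = 0.223.

0.223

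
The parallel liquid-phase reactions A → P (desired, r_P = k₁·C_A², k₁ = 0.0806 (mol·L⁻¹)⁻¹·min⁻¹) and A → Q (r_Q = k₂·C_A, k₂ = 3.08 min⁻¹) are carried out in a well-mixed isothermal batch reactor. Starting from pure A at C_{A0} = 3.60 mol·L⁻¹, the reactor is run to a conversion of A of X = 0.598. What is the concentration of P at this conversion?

C_A = C_{A0}(1−X) = 1.447 mol·L⁻¹.
Along a PFR/batch, dC_Q/dC_A = −r_Q/(r_P+r_Q) = −k₂/(k₂+k₁·C_A).
Integrating from C_{A0} to C_A: C_Q = (3.08/0.0806)·ln[(3.08+0.0806·3.60)/(3.08+0.0806·1.45)] = 38.21·ln(3.370/3.197) = 2.020 mol·L⁻¹.
Then C_P = (C_{A0}−C_A) − C_Q = 2.153 − 2.020 = 0.1329 mol·L⁻¹.

0.133 mol·L⁻¹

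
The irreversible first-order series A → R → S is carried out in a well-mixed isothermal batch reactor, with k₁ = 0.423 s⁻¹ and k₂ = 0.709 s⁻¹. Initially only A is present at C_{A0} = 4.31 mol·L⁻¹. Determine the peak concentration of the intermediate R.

At the optimum, C_{R,max}/C_{A0} = (k₁/k₂)^[k₂/(k₂−k₁)].
= (0.423/0.709)^(0.709/(0.709−0.423)) = (0.5966)^(2.479) = 0.2779.
C_{R,max} = 0.2779×4.31 = 1.20 mol·L⁻¹.

1.20 mol·L⁻¹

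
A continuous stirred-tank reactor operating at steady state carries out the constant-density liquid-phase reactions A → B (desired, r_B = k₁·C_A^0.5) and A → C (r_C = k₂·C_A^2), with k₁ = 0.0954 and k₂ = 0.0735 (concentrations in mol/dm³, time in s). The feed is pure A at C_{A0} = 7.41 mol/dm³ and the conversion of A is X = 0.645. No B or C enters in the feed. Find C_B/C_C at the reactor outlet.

0.304

Exit C_A = C_{A0}(1−X) = 7.41×0.355 = 2.631 mol/dm³.
Rates in a CSTR are evaluated at the outlet concentration: r_B = 0.0954×2.631^0.5 = 0.1547, r_C = 0.0735×2.631^2 = 0.5086.
Overall selectivity = C_B/C_C = r_Bτ/(r_Cτ) = r_B/r_C = 0.304.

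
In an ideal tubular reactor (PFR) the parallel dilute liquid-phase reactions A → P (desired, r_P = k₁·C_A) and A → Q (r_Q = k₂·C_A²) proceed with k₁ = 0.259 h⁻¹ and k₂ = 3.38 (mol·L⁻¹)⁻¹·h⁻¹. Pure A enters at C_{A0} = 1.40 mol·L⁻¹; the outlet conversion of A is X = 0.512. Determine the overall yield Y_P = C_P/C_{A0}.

0.0364

C_A = C_{A0}(1−X) = 0.6832 mol·L⁻¹.
Along a PFR/batch, dC_P/dC_A = −r_P/(r_P+r_Q) = −k₁/(k₁+k₂·C_A).
Integrating from C_{A0} to C_A: C_P = (0.259/3.38)·ln[(0.259+3.38·1.40)/(0.259+3.38·0.683)] = 0.07663·ln(4.991/2.568) = 0.05091 mol·L⁻¹.
Y_P = C_P/C_{A0} = 0.05091/1.40 = 0.0364.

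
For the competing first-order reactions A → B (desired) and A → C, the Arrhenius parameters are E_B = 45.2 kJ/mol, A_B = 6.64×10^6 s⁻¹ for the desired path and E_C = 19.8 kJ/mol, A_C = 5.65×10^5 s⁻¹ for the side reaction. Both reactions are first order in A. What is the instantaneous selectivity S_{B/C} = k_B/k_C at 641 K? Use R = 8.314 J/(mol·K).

Since both paths have the same order in A, the concentration cancels and S_{B/C} = k_B/k_C = (A_B/A_C)·exp[(E_C−E_B)/(RT)].
(E_C−E_B)/(RT) = (19.8−45.2)×10³/(8.314×641) = -25400/5329 = -4.766.
k_B/k_C = (6.64×10^6/5.65×10^5)·exp(-4.766) = 11.75 × 0.008513 = 0.100.

0.100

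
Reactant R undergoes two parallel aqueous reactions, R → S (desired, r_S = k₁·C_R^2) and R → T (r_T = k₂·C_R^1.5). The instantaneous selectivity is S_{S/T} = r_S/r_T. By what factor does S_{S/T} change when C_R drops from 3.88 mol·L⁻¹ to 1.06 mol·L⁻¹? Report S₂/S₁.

0.523

S_{S/T} = (k₁/k₂)·C_R^0.5, so S₂/S₁ = (C_{R,2}/C_{R,1})^0.5.
= (1.06/3.88)^0.5 = (0.2732)^0.5 = 0.523.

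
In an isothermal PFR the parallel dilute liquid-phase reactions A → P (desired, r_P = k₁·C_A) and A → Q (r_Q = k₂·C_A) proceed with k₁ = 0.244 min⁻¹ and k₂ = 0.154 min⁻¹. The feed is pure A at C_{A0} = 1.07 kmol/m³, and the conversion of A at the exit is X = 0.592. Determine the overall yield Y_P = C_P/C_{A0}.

C_A = C_{A0}(1−X) = 0.4366 kmol/m³.
Both paths are first order in A, so the instantaneous fraction to P is constant: dC_P/d(−C_A) = k₁/(k₁+k₂) = 0.6131.
C_P = 0.6131·(C_{A0}−C_A) = 0.6131×0.6334 = 0.388 kmol/m³.
Y_P = C_P/C_{A0} = 0.3883/1.07 = 0.363.

0.363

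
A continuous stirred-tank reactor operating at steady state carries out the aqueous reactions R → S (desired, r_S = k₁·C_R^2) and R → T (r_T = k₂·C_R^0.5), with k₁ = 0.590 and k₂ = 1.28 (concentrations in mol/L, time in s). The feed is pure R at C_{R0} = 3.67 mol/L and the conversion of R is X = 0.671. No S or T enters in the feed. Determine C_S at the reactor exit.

0.934 mol/L

Exit C_R = C_{R0}(1−X) = 3.67×0.329 = 1.207 mol/L.
A CSTR operates uniformly at the exit composition, giving r_S = 0.8602 and r_T = 1.407 (each k·C_R^n at C_R = 1.207).
Fraction of consumed R going to S: r_S/(r_S+r_T) = 0.3795.
C_S = 0.3795·C_{R0}·X = 0.3795×3.67×0.671 = 0.934 mol/L.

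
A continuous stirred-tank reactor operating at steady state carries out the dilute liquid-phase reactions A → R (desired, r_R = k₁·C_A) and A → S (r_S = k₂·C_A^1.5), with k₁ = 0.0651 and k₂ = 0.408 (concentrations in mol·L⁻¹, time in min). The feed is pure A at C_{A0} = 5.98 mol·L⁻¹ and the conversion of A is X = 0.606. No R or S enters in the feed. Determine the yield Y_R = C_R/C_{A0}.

Exit C_A = C_{A0}(1−X) = 5.98×0.394 = 2.356 mol·L⁻¹.
In a CSTR the entire volume is at exit conditions, so r_R = 0.0651×2.356 = 0.1534 and r_S = 0.408×2.356^1.5 = 1.476.
Fraction of consumed A going to R: r_R/(r_R+r_S) = 0.09416.
C_R = 0.09416·C_{A0}·X = 0.09416×5.98×0.606 = 0.341 mol·L⁻¹; Y_R = C_R/C_{A0} = 0.0571.

0.0571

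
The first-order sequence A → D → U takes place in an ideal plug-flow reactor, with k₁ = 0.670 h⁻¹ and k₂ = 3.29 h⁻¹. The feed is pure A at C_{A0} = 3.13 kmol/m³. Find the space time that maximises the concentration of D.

0.607 h

The intermediate peaks when r₁ = r₂, i.e. k₁e^(−k₁τ) = k₂e^(−k₂τ), giving τ_opt = ln(k₂/k₁)/(k₂−k₁).
= ln(3.29/0.670)/(3.29−0.670) = ln(4.910)/2.620 = 1.591/2.620 = 0.607 h.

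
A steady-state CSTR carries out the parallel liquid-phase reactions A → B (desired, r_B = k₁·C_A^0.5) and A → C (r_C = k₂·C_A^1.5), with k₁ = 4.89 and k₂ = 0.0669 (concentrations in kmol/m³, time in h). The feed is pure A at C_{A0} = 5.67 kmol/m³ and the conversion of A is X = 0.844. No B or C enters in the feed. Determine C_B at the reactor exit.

Exit C_A = C_{A0}(1−X) = 5.67×0.156 = 0.8845 kmol/m³.
A CSTR operates uniformly at the exit composition, giving r_B = 4.599 and r_C = 0.05565 (each k·C_A^n at C_A = 0.8845).
Fraction of consumed A going to B: r_B/(r_B+r_C) = 0.9880.
C_B = 0.9880·C_{A0}·X = 0.9880×5.67×0.844 = 4.73 kmol/m³.

4.73 kmol/m³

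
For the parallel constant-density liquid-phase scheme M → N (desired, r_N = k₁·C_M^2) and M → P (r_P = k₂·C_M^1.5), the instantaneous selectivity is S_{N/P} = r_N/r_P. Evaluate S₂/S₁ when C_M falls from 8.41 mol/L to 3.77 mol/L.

0.670

S_{N/P} = (k₁/k₂)·C_M^0.5, so S₂/S₁ = (C_{M,2}/C_{M,1})^0.5.
= (3.77/8.41)^0.5 = (0.4483)^0.5 = 0.670.
Selectivity toward N falls as C_M falls — high-concentration operation is favoured.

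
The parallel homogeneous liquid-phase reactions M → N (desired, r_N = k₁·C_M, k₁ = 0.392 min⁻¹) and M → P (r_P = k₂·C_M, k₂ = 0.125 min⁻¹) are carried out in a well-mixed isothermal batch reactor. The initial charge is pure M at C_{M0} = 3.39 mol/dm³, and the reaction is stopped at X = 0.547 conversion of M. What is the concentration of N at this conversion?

1.41 mol/dm³

C_M = C_{M0}(1−X) = 1.536 mol/dm³.
Both paths are first order in M, so the instantaneous fraction to N is constant: dC_N/d(−C_M) = k₁/(k₁+k₂) = 0.7582.
C_N = 0.7582·(C_{M0}−C_M) = 0.7582×1.854 = 1.41 mol/dm³.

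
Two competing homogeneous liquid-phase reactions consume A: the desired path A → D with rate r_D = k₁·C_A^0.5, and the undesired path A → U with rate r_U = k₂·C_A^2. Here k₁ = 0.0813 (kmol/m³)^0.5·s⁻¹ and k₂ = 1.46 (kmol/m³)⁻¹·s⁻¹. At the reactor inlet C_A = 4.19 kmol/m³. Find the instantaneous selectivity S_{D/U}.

0.00649

S_{D/U} = r_D/r_U = (k₁·C_A^0.5)/(k₂·C_A^2) = (k₁/k₂)·C_A^-1.5.
= (0.0813×4.190^0.5) / (1.46×4.190^2) = 0.1664/25.63 = 0.00649.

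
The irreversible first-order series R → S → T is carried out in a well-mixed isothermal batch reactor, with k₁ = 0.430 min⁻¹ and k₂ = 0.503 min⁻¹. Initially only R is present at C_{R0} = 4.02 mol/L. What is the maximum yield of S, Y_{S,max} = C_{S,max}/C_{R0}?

At the optimum, C_{S,max}/C_{R0} = (k₁/k₂)^[k₂/(k₂−k₁)].
= (0.430/0.503)^(0.503/(0.503−0.430)) = (0.8549)^(6.890) = 0.3394.

0.339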